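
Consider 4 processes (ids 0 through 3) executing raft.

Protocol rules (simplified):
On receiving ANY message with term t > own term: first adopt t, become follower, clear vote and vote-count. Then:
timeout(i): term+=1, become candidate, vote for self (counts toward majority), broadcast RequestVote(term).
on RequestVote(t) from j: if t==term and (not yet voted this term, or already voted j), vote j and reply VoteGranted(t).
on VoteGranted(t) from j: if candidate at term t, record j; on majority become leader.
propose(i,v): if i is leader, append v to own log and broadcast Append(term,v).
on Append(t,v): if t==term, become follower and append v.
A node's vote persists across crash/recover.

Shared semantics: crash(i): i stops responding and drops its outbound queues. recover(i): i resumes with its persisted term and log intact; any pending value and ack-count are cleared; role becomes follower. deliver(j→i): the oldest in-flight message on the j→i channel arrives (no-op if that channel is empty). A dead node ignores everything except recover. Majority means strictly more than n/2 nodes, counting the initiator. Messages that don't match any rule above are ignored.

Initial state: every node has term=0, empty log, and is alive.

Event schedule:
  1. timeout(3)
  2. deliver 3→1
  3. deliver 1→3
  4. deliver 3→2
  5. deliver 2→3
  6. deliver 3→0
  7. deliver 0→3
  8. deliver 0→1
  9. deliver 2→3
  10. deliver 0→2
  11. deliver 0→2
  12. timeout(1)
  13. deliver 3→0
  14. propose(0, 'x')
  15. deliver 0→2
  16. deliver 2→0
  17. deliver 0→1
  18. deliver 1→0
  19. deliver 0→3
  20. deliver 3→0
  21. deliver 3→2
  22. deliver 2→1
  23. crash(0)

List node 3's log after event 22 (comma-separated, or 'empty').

e1 timeout(3): 3[cand,t=1,-]
e2 deliver 3→1: 1[foll,t=1,-]
e3 deliver 1→3: ·
e4 deliver 3→2: 2[foll,t=1,-]
e5 deliver 2→3: 3[lead,t=1,-]
e6 deliver 3→0: 0[foll,t=1,-]
e7 deliver 0→3: ·
e8 deliver 0→1: ·
e9 deliver 2→3: ·
e10 deliver 0→2: ·
e11 deliver 0→2: ·
e12 timeout(1): 1[cand,t=2,-]
e13 deliver 3→0: ·
e14 propose(0,'x'): ·
e15 deliver 0→2: ·
e16 deliver 2→0: ·
e17 deliver 0→1: ·
e18 deliver 1→0: 0[foll,t=2,-]
e19 deliver 0→3: ·
e20 deliver 3→0: ·
e21 deliver 3→2: ·
e22 deliver 2→1: ·

empty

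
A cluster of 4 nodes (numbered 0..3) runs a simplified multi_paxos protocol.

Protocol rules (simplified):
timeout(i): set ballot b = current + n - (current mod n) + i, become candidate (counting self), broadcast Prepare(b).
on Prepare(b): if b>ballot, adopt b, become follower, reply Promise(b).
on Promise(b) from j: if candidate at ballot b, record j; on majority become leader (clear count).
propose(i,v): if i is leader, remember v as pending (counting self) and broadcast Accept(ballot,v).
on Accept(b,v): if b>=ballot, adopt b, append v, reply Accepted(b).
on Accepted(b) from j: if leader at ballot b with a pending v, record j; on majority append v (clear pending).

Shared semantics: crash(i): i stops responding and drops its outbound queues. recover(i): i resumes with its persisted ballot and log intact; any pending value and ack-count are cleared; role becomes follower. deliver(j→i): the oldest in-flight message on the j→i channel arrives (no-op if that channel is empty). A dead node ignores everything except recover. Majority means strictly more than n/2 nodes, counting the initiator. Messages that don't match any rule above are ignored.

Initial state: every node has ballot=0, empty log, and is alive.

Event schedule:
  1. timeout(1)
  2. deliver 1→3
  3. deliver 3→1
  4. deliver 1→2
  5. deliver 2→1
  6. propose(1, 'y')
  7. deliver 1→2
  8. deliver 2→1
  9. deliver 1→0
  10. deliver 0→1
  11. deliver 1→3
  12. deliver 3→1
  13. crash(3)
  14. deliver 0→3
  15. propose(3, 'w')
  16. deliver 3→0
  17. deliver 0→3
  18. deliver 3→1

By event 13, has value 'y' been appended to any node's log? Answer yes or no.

e1 timeout(1): 1[cand,b=5,-]
e2 deliver 1→3: 3[foll,b=5,-]
e3 deliver 3→1: ·
e4 deliver 1→2: 2[foll,b=5,-]
e5 deliver 2→1: 1[lead,b=5,-]
e6 propose(1,'y'): ·
e7 deliver 1→2: 2[foll,b=5,y]
e8 deliver 2→1: ·
e9 deliver 1→0: 0[foll,b=5,-]
e10 deliver 0→1: ·
e11 deliver 1→3: 3[foll,b=5,y]
e12 deliver 3→1: 1[lead,b=5,y]
e13 crash(3): 3[✗foll,b=5,y]

yes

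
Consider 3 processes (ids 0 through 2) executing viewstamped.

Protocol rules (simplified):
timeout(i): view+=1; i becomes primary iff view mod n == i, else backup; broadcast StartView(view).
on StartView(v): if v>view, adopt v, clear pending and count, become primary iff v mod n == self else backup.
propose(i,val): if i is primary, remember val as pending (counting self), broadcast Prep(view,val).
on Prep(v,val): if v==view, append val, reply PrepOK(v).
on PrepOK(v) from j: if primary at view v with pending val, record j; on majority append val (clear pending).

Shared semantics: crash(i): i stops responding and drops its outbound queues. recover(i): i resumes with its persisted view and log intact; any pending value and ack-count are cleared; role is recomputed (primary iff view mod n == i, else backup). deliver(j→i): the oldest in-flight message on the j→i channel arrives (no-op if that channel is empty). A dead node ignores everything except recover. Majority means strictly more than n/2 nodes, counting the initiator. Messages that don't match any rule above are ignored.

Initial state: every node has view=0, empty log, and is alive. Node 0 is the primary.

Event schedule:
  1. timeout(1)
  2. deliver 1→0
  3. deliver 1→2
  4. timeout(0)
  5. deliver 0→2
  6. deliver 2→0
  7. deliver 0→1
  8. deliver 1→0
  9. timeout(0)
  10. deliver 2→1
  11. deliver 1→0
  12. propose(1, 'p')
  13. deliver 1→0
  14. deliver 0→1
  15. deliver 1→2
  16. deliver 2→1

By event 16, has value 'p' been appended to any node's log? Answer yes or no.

step 1 timeout(1): 1={prim,v=1,log=-}
step 2 deliver 1→0: 0={back,v=1,log=-}
step 3 deliver 1→2: 2={back,v=1,log=-}
step 4 timeout(0): 0={back,v=2,log=-}
step 5 deliver 0→2: 2={prim,v=2,log=-}
step 6 deliver 2→0: —
step 7 deliver 0→1: 1={back,v=2,log=-}
step 8 deliver 1→0: —
step 9 timeout(0): 0={prim,v=3,log=-}
step 10 deliver 2→1: —
step 11 deliver 1→0: —
step 12 propose(1,'p'): —
step 13 deliver 1→0: —
step 14 deliver 0→1: 1={back,v=3,log=-}
step 15 deliver 1→2: —
step 16 deliver 2→1: —

no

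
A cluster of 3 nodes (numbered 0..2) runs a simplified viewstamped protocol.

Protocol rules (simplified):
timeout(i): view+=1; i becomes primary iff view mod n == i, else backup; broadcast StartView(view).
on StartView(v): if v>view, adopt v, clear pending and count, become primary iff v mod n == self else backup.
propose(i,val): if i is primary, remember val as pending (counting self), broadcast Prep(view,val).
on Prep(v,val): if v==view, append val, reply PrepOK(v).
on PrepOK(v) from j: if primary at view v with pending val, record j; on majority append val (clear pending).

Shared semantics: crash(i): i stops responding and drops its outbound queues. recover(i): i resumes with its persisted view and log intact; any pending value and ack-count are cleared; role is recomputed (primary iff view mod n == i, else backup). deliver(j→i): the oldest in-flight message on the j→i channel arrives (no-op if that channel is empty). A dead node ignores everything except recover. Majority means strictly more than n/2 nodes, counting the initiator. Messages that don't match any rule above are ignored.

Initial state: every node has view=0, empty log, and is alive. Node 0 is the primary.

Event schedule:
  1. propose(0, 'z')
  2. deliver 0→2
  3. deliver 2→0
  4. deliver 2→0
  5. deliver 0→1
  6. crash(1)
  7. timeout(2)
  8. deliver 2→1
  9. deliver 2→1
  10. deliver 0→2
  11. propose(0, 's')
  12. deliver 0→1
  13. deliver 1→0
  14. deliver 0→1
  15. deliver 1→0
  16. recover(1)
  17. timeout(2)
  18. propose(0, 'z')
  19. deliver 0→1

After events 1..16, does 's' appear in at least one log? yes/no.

no

after 1 — propose(0,'z'): ·
after 2 — deliver 0→2: n2:back/v0/[z]
after 3 — deliver 2→0: n0:prim/v0/[z]
after 4 — deliver 2→0: ·
after 5 — deliver 0→1: n1:back/v0/[z]
after 6 — crash(1): n1:✗back/v0/[z]
after 7 — timeout(2): n2:back/v1/[z]
after 8 — deliver 2→1: ·
after 9 — deliver 2→1: ·
after 10 — deliver 0→2: ·
after 11 — propose(0,'s'): ·
after 12 — deliver 0→1: ·
after 13 — deliver 1→0: ·
after 14 — deliver 0→1: ·
after 15 — deliver 1→0: ·
after 16 — recover(1): n1:back/v0/[z]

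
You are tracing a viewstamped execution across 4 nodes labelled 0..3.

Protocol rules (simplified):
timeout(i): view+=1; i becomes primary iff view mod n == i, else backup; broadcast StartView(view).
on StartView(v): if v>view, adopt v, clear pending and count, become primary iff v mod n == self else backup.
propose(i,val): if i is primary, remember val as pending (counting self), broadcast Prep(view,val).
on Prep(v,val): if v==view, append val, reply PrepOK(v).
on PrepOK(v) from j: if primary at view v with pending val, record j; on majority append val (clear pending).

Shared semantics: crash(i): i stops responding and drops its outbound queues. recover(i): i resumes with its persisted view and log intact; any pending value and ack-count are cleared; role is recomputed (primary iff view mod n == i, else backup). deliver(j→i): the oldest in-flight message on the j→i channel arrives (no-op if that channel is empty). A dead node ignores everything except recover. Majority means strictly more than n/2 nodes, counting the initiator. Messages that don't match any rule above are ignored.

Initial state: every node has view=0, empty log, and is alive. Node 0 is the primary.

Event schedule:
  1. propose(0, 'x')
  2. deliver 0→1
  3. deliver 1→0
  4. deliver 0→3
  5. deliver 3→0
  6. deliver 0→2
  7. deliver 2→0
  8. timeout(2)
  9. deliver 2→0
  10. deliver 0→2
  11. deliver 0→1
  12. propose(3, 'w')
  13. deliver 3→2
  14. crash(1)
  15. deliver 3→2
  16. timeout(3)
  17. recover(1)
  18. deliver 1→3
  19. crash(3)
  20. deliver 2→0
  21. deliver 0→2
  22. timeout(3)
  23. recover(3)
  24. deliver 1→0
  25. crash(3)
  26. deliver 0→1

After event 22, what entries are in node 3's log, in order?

after 1 — propose(0,'x'): ·
after 2 — deliver 0→1: n1:back/v0/[x]
after 3 — deliver 1→0: ·
after 4 — deliver 0→3: n3:back/v0/[x]
after 5 — deliver 3→0: n0:prim/v0/[x]
after 6 — deliver 0→2: n2:back/v0/[x]
after 7 — deliver 2→0: ·
after 8 — timeout(2): n2:back/v1/[x]
after 9 — deliver 2→0: n0:back/v1/[x]
after 10 — deliver 0→2: ·
after 11 — deliver 0→1: ·
after 12 — propose(3,'w'): ·
after 13 — deliver 3→2: ·
after 14 — crash(1): n1:✗back/v0/[x]
after 15 — deliver 3→2: ·
after 16 — timeout(3): n3:back/v1/[x]
after 17 — recover(1): n1:back/v0/[x]
after 18 — deliver 1→3: ·
after 19 — crash(3): n3:✗back/v1/[x]
after 20 — deliver 2→0: ·
after 21 — deliver 0→2: ·
after 22 — timeout(3): ·

x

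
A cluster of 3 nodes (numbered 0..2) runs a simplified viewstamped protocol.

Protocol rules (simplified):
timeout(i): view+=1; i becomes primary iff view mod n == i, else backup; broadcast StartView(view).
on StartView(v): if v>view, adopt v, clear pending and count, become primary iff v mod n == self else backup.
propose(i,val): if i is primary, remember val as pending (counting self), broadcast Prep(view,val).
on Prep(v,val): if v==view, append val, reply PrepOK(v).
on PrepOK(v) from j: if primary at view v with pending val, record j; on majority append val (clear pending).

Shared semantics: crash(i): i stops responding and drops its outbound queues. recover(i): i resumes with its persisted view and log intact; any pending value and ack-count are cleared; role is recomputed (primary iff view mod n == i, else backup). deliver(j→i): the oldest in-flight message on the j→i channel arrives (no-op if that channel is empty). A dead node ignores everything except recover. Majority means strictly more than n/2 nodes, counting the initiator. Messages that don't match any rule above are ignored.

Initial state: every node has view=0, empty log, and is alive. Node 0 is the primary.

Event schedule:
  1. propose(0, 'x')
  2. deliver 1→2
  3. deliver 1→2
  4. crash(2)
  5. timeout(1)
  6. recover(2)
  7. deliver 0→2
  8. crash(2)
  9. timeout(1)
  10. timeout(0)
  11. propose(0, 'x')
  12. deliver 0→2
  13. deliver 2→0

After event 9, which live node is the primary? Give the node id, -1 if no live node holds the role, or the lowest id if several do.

0

e1 propose(0,'x'): ·
e2 deliver 1→2: ·
e3 deliver 1→2: ·
e4 crash(2): 2[✗back,v=0,-]
e5 timeout(1): 1[prim,v=1,-]
e6 recover(2): 2[back,v=0,-]
e7 deliver 0→2: 2[back,v=0,x]
e8 crash(2): 2[✗back,v=0,x]
e9 timeout(1): 1[back,v=2,-]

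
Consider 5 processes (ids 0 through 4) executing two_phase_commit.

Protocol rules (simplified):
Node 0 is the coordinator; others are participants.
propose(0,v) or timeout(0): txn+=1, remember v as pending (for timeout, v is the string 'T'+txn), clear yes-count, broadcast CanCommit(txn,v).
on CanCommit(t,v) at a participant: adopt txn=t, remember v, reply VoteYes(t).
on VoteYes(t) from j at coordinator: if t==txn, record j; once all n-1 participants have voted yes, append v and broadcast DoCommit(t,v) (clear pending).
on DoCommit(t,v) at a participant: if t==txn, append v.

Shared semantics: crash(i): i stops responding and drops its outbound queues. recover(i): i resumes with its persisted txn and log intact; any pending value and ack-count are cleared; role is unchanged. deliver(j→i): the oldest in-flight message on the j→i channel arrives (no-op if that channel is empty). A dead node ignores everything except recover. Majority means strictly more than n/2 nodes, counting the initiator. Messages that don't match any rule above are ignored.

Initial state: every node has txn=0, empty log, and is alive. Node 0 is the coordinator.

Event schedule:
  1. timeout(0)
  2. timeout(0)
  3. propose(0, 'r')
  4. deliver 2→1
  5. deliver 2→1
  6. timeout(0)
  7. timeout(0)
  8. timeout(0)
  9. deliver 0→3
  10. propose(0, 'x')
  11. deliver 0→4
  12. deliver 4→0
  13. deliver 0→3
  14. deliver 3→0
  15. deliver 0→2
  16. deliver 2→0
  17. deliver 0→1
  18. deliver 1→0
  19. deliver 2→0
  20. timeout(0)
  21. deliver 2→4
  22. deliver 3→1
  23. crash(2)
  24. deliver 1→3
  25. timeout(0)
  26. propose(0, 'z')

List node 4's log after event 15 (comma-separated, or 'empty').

empty

step 1 timeout(0): 0={coor,t=1,log=-}
step 2 timeout(0): 0={coor,t=2,log=-}
step 3 propose(0,'r'): 0={coor,t=3,log=-}
step 4 deliver 2→1: —
step 5 deliver 2→1: —
step 6 timeout(0): 0={coor,t=4,log=-}
step 7 timeout(0): 0={coor,t=5,log=-}
step 8 timeout(0): 0={coor,t=6,log=-}
step 9 deliver 0→3: 3={part,t=1,log=-}
step 10 propose(0,'x'): 0={coor,t=7,log=-}
step 11 deliver 0→4: 4={part,t=1,log=-}
step 12 deliver 4→0: —
step 13 deliver 0→3: 3={part,t=2,log=-}
step 14 deliver 3→0: —
step 15 deliver 0→2: 2={part,t=1,log=-}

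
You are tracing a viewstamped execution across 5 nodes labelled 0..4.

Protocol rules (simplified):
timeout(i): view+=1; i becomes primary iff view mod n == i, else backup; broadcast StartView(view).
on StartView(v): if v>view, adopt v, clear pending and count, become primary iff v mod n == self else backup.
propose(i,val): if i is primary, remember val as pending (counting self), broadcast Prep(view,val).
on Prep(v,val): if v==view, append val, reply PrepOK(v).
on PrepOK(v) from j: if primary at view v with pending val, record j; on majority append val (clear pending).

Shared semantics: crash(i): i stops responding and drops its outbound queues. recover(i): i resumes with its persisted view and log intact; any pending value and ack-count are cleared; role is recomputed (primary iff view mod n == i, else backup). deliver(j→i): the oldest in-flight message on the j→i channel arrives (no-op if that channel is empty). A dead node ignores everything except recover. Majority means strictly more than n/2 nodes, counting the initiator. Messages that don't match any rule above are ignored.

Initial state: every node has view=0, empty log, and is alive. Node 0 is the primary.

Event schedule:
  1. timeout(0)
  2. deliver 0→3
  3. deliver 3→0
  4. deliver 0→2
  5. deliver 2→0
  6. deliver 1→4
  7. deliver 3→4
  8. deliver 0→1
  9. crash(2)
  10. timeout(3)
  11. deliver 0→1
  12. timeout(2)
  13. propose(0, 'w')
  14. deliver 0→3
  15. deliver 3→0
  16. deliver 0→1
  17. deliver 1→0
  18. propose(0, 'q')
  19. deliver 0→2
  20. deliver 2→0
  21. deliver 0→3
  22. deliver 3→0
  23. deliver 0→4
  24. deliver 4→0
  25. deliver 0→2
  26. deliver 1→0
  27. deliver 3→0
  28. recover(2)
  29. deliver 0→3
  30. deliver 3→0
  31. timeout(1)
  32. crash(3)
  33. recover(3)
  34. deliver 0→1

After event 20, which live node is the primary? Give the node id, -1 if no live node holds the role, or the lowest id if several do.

after 1 — timeout(0): n0:back/v1/[-]
after 2 — deliver 0→3: n3:back/v1/[-]
after 3 — deliver 3→0: ·
after 4 — deliver 0→2: n2:back/v1/[-]
after 5 — deliver 2→0: ·
after 6 — deliver 1→4: ·
after 7 — deliver 3→4: ·
after 8 — deliver 0→1: n1:prim/v1/[-]
after 9 — crash(2): n2:✗back/v1/[-]
after 10 — timeout(3): n3:back/v2/[-]
after 11 — deliver 0→1: ·
after 12 — timeout(2): ·
after 13 — propose(0,'w'): ·
after 14 — deliver 0→3: ·
after 15 — deliver 3→0: n0:back/v2/[-]
after 16 — deliver 0→1: ·
after 17 — deliver 1→0: ·
after 18 — propose(0,'q'): ·
after 19 — deliver 0→2: ·
after 20 — deliver 2→0: ·

1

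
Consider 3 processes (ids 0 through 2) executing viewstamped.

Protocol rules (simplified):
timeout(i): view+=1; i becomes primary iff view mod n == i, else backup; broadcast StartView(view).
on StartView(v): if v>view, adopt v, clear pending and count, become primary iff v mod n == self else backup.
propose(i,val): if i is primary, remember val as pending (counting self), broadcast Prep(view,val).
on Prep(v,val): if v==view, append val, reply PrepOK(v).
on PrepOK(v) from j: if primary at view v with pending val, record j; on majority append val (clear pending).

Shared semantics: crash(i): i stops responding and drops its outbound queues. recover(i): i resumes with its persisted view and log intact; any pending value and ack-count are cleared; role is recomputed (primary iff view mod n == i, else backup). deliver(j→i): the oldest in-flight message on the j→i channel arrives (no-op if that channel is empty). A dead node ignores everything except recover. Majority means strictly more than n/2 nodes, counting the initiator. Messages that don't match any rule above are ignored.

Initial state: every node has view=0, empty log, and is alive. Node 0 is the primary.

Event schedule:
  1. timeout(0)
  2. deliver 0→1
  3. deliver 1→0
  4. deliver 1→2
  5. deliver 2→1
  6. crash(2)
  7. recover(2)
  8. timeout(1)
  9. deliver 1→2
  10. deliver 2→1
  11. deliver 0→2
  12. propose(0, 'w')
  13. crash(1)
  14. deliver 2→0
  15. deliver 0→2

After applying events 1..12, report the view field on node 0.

1

after 1 — timeout(0): n0:back/v1/[-]
after 2 — deliver 0→1: n1:prim/v1/[-]
after 3 — deliver 1→0: ·
after 4 — deliver 1→2: ·
after 5 — deliver 2→1: ·
after 6 — crash(2): n2:✗back/v0/[-]
after 7 — recover(2): n2:back/v0/[-]
after 8 — timeout(1): n1:back/v2/[-]
after 9 — deliver 1→2: n2:prim/v2/[-]
after 10 — deliver 2→1: ·
after 11 — deliver 0→2: ·
after 12 — propose(0,'w'): ·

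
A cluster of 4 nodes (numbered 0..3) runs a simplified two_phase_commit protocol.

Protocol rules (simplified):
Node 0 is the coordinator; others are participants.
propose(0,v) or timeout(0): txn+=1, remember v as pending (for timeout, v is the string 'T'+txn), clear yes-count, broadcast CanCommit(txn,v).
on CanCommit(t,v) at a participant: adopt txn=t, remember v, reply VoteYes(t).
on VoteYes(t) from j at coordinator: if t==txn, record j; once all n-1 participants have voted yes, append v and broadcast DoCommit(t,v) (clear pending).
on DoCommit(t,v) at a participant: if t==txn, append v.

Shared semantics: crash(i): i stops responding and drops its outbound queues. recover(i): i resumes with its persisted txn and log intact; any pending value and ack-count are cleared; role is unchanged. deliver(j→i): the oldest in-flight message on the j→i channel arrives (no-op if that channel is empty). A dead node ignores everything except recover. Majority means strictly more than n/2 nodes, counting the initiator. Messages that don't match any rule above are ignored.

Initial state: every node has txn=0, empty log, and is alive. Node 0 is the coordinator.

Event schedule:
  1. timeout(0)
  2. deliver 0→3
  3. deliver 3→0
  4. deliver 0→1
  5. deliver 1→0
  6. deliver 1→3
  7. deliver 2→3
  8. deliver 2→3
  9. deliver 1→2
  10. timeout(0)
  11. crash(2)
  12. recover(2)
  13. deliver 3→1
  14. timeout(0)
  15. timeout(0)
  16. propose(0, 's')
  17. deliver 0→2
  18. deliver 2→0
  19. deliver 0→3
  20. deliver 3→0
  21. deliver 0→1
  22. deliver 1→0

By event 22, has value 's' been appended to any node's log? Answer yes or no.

step 1 timeout(0): 0={coor,t=1,log=-}
step 2 deliver 0→3: 3={part,t=1,log=-}
step 3 deliver 3→0: —
step 4 deliver 0→1: 1={part,t=1,log=-}
step 5 deliver 1→0: —
step 6 deliver 1→3: —
step 7 deliver 2→3: —
step 8 deliver 2→3: —
step 9 deliver 1→2: —
step 10 timeout(0): 0={coor,t=2,log=-}
step 11 crash(2): 2={✗part,t=0,log=-}
step 12 recover(2): 2={part,t=0,log=-}
step 13 deliver 3→1: —
step 14 timeout(0): 0={coor,t=3,log=-}
step 15 timeout(0): 0={coor,t=4,log=-}
step 16 propose(0,'s'): 0={coor,t=5,log=-}
step 17 deliver 0→2: 2={part,t=1,log=-}
step 18 deliver 2→0: —
step 19 deliver 0→3: 3={part,t=2,log=-}
step 20 deliver 3→0: —
step 21 deliver 0→1: 1={part,t=2,log=-}
step 22 deliver 1→0: —

no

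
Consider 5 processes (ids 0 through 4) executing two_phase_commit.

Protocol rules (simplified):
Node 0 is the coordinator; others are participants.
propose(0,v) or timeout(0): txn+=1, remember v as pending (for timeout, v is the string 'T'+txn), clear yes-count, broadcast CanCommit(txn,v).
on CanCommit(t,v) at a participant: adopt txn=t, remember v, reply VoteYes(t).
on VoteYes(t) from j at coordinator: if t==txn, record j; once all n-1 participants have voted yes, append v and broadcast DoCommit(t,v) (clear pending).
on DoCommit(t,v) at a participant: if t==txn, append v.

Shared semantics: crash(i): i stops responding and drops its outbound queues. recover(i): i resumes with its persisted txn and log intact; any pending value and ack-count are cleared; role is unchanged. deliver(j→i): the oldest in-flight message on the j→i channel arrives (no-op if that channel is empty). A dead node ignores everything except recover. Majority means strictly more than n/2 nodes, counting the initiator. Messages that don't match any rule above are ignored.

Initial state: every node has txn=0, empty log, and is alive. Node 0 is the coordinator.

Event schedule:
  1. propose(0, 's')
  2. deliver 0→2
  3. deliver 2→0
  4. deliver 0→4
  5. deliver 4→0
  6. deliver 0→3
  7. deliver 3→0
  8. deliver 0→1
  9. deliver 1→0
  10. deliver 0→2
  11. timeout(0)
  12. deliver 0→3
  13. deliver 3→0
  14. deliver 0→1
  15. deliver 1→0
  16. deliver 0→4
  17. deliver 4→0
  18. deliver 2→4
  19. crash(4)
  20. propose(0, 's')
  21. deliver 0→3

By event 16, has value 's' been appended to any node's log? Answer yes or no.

yes

e1 propose(0,'s'): 0[coor,t=1,-]
e2 deliver 0→2: 2[part,t=1,-]
e3 deliver 2→0: ·
e4 deliver 0→4: 4[part,t=1,-]
e5 deliver 4→0: ·
e6 deliver 0→3: 3[part,t=1,-]
e7 deliver 3→0: ·
e8 deliver 0→1: 1[part,t=1,-]
e9 deliver 1→0: 0[coor,t=1,s]
e10 deliver 0→2: 2[part,t=1,s]
e11 timeout(0): 0[coor,t=2,s]
e12 deliver 0→3: 3[part,t=1,s]
e13 deliver 3→0: ·
e14 deliver 0→1: 1[part,t=1,s]
e15 deliver 1→0: ·
e16 deliver 0→4: 4[part,t=1,s]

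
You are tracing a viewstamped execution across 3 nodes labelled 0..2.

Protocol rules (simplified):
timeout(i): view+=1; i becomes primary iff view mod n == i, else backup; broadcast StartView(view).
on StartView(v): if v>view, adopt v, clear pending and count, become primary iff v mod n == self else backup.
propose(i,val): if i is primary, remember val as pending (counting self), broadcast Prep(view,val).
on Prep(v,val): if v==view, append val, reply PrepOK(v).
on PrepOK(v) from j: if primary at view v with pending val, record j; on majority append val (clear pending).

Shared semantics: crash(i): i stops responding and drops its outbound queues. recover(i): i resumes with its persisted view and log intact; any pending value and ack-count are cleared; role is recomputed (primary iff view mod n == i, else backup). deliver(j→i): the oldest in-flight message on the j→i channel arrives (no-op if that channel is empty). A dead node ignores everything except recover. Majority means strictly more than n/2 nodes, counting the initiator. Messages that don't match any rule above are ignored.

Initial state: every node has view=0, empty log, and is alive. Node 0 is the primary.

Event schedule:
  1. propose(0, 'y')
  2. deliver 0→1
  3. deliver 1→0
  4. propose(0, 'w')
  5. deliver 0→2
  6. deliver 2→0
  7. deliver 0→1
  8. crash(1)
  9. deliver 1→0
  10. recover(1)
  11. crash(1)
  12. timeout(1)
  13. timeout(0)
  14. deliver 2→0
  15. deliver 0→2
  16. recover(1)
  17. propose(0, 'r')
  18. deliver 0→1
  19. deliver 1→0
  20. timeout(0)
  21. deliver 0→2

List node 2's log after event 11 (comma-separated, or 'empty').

y

step 1 propose(0,'y'): —
step 2 deliver 0→1: 1={back,v=0,log=y}
step 3 deliver 1→0: 0={prim,v=0,log=y}
step 4 propose(0,'w'): —
step 5 deliver 0→2: 2={back,v=0,log=y}
step 6 deliver 2→0: 0={prim,v=0,log=y,w}
step 7 deliver 0→1: 1={back,v=0,log=y,w}
step 8 crash(1): 1={✗back,v=0,log=y,w}
step 9 deliver 1→0: —
step 10 recover(1): 1={back,v=0,log=y,w}
step 11 crash(1): 1={✗back,v=0,log=y,w}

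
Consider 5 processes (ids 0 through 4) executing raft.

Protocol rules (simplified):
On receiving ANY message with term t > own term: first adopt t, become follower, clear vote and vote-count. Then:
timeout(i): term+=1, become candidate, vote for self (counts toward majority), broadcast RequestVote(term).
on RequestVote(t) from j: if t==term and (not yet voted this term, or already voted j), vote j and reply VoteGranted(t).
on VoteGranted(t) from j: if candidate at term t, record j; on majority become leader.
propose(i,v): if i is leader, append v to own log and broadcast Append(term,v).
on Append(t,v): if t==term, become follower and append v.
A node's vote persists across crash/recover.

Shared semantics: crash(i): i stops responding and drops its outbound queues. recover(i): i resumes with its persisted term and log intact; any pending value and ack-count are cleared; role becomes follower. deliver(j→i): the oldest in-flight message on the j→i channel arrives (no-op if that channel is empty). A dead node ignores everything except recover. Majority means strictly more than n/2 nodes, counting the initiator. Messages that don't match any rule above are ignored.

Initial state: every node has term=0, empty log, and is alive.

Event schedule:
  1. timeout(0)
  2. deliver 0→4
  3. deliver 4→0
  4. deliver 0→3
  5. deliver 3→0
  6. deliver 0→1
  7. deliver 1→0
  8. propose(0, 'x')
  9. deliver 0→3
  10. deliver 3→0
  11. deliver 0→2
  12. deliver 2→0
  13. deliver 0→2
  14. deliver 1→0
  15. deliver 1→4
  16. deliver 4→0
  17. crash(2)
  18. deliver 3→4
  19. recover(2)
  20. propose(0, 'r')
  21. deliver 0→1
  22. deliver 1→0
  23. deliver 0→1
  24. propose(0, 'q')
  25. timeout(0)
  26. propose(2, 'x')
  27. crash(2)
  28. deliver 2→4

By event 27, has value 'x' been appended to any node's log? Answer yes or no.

yes

[1] timeout(0) → N0(cand t1 [-])
[2] deliver 0→4 → N4(foll t1 [-])
[3] deliver 4→0 → ∅
[4] deliver 0→3 → N3(foll t1 [-])
[5] deliver 3→0 → N0(lead t1 [-])
[6] deliver 0→1 → N1(foll t1 [-])
[7] deliver 1→0 → ∅
[8] propose(0,'x') → N0(lead t1 [x])
[9] deliver 0→3 → N3(foll t1 [x])
[10] deliver 3→0 → ∅
[11] deliver 0→2 → N2(foll t1 [-])
[12] deliver 2→0 → ∅
[13] deliver 0→2 → N2(foll t1 [x])
[14] deliver 1→0 → ∅
[15] deliver 1→4 → ∅
[16] deliver 4→0 → ∅
[17] crash(2) → N2(✗foll t1 [x])
[18] deliver 3→4 → ∅
[19] recover(2) → N2(foll t1 [x])
[20] propose(0,'r') → N0(lead t1 [x,r])
[21] deliver 0→1 → N1(foll t1 [x])
[22] deliver 1→0 → ∅
[23] deliver 0→1 → N1(foll t1 [x,r])
[24] propose(0,'q') → N0(lead t1 [x,r,q])
[25] timeout(0) → N0(cand t2 [x,r,q])
[26] propose(2,'x') → ∅
[27] crash(2) → N2(✗foll t1 [x])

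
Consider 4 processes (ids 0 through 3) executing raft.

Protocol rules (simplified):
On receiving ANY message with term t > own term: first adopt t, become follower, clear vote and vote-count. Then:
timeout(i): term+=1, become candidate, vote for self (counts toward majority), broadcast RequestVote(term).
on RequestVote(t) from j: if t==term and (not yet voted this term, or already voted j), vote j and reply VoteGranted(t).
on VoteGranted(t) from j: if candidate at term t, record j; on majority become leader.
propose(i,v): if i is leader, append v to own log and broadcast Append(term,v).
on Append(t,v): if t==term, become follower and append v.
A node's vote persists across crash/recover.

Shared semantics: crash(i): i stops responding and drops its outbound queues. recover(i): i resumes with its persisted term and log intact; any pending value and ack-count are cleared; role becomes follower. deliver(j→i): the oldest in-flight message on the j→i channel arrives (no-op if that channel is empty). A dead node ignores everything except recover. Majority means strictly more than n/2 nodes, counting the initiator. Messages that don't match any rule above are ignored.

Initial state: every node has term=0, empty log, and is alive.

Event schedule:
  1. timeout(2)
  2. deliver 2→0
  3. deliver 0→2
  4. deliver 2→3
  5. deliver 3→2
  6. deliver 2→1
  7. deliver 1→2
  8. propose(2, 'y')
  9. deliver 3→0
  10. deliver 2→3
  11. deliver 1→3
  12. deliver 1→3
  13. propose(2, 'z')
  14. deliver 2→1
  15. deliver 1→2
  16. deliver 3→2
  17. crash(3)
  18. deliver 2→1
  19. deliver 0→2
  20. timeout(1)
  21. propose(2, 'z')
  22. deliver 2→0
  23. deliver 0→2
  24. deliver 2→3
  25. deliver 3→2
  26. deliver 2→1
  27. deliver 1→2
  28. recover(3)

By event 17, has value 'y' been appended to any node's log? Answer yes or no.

1. timeout(2):  <2:cand t1 ->
2. deliver 2→0:  <0:foll t1 ->
3. deliver 0→2:  nop
4. deliver 2→3:  <3:foll t1 ->
5. deliver 3→2:  <2:lead t1 ->
6. deliver 2→1:  <1:foll t1 ->
7. deliver 1→2:  nop
8. propose(2,'y'):  <2:lead t1 y>
9. deliver 3→0:  nop
10. deliver 2→3:  <3:foll t1 y>
11. deliver 1→3:  nop
12. deliver 1→3:  nop
13. propose(2,'z'):  <2:lead t1 y,z>
14. deliver 2→1:  <1:foll t1 y>
15. deliver 1→2:  nop
16. deliver 3→2:  nop
17. crash(3):  <3:✗foll t1 y>

yes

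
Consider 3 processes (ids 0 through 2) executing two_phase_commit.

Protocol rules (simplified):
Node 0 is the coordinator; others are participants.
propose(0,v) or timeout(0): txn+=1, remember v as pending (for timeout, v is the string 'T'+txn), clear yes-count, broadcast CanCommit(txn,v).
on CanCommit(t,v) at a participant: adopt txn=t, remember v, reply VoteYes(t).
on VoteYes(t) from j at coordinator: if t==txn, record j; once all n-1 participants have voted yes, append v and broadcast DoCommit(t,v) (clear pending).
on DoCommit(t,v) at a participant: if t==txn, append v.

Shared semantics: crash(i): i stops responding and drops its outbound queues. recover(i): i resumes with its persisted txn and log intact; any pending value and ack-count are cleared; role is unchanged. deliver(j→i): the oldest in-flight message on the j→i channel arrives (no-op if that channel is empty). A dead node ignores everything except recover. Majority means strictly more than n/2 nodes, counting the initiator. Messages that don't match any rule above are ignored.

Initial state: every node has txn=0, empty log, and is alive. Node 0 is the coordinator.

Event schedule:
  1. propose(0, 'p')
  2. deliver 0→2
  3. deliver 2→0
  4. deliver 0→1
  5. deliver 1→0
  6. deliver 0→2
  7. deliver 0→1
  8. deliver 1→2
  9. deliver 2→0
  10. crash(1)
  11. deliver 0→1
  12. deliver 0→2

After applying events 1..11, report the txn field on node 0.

1

[1] propose(0,'p') → N0(coor t1 [-])
[2] deliver 0→2 → N2(part t1 [-])
[3] deliver 2→0 → ∅
[4] deliver 0→1 → N1(part t1 [-])
[5] deliver 1→0 → N0(coor t1 [p])
[6] deliver 0→2 → N2(part t1 [p])
[7] deliver 0→1 → N1(part t1 [p])
[8] deliver 1→2 → ∅
[9] deliver 2→0 → ∅
[10] crash(1) → N1(✗part t1 [p])
[11] deliver 0→1 → ∅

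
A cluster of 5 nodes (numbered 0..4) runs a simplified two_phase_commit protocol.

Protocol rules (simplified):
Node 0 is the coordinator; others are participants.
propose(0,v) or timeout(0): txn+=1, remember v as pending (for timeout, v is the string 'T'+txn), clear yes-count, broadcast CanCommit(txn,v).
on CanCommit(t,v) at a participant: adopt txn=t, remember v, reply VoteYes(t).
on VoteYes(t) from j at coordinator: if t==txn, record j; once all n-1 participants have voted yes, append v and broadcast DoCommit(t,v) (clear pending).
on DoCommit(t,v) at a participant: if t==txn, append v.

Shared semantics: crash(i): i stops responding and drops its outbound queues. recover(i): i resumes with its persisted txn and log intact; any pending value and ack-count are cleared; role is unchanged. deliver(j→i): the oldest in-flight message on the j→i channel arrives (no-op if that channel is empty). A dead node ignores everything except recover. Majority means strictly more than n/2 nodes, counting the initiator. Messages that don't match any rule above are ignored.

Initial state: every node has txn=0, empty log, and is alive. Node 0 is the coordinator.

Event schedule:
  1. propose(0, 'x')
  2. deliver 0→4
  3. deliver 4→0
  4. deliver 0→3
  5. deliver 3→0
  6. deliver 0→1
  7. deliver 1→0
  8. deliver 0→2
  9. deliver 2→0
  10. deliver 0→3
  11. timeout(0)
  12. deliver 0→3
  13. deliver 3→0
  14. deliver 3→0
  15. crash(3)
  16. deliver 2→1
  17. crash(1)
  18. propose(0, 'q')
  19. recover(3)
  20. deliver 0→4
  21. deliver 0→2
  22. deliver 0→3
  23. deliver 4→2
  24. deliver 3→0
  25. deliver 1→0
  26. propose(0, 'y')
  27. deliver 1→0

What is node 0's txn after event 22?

after 1 — propose(0,'x'): n0:coor/t1/[-]
after 2 — deliver 0→4: n4:part/t1/[-]
after 3 — deliver 4→0: ·
after 4 — deliver 0→3: n3:part/t1/[-]
after 5 — deliver 3→0: ·
after 6 — deliver 0→1: n1:part/t1/[-]
after 7 — deliver 1→0: ·
after 8 — deliver 0→2: n2:part/t1/[-]
after 9 — deliver 2→0: n0:coor/t1/[x]
after 10 — deliver 0→3: n3:part/t1/[x]
after 11 — timeout(0): n0:coor/t2/[x]
after 12 — deliver 0→3: n3:part/t2/[x]
after 13 — deliver 3→0: ·
after 14 — deliver 3→0: ·
after 15 — crash(3): n3:✗part/t2/[x]
after 16 — deliver 2→1: ·
after 17 — crash(1): n1:✗part/t1/[-]
after 18 — propose(0,'q'): n0:coor/t3/[x]
after 19 — recover(3): n3:part/t2/[x]
after 20 — deliver 0→4: n4:part/t1/[x]
after 21 — deliver 0→2: n2:part/t1/[x]
after 22 — deliver 0→3: n3:part/t3/[x]

3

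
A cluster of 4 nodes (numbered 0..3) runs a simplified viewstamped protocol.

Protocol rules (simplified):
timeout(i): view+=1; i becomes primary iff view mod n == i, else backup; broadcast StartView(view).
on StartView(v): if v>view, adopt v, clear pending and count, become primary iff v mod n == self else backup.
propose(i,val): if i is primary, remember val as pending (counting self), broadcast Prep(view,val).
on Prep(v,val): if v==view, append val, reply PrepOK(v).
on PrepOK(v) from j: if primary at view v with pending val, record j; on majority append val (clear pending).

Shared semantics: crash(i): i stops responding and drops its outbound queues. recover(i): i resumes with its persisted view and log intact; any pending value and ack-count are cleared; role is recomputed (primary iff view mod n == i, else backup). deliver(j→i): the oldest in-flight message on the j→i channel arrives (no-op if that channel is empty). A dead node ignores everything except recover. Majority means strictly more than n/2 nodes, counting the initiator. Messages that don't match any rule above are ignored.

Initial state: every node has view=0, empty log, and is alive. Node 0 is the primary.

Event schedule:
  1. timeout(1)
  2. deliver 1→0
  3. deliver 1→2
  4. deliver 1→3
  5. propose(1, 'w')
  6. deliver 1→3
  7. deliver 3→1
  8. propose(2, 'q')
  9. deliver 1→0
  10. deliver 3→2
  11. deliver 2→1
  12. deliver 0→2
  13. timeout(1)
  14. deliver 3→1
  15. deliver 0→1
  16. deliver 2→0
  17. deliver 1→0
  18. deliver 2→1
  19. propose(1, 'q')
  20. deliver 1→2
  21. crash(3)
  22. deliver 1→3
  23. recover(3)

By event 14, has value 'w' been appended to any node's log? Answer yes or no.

yes

step 1 timeout(1): 1={prim,v=1,log=-}
step 2 deliver 1→0: 0={back,v=1,log=-}
step 3 deliver 1→2: 2={back,v=1,log=-}
step 4 deliver 1→3: 3={back,v=1,log=-}
step 5 propose(1,'w'): —
step 6 deliver 1→3: 3={back,v=1,log=w}
step 7 deliver 3→1: —
step 8 propose(2,'q'): —
step 9 deliver 1→0: 0={back,v=1,log=w}
step 10 deliver 3→2: —
step 11 deliver 2→1: —
step 12 deliver 0→2: —
step 13 timeout(1): 1={back,v=2,log=-}
step 14 deliver 3→1: —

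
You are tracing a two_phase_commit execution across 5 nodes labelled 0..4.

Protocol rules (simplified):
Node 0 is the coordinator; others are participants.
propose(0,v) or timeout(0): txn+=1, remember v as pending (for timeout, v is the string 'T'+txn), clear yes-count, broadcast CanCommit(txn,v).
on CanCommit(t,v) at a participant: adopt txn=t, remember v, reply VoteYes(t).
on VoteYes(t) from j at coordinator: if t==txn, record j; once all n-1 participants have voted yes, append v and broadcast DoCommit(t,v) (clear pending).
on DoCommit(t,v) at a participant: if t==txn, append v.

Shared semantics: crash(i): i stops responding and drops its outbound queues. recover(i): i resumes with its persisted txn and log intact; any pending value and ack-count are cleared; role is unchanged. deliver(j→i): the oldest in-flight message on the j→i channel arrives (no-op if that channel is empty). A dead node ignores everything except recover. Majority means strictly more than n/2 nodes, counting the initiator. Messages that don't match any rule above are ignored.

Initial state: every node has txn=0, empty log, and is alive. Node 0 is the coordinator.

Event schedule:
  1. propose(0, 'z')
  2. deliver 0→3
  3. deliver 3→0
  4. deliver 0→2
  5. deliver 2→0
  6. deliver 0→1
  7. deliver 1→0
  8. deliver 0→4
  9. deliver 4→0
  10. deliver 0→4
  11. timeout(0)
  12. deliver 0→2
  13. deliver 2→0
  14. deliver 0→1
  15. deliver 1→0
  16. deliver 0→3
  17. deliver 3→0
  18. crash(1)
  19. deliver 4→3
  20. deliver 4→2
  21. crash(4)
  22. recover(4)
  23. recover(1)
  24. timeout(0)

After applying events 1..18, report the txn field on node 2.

step 1 propose(0,'z'): 0={coor,t=1,log=-}
step 2 deliver 0→3: 3={part,t=1,log=-}
step 3 deliver 3→0: —
step 4 deliver 0→2: 2={part,t=1,log=-}
step 5 deliver 2→0: —
step 6 deliver 0→1: 1={part,t=1,log=-}
step 7 deliver 1→0: —
step 8 deliver 0→4: 4={part,t=1,log=-}
step 9 deliver 4→0: 0={coor,t=1,log=z}
step 10 deliver 0→4: 4={part,t=1,log=z}
step 11 timeout(0): 0={coor,t=2,log=z}
step 12 deliver 0→2: 2={part,t=1,log=z}
step 13 deliver 2→0: —
step 14 deliver 0→1: 1={part,t=1,log=z}
step 15 deliver 1→0: —
step 16 deliver 0→3: 3={part,t=1,log=z}
step 17 deliver 3→0: —
step 18 crash(1): 1={✗part,t=1,log=z}

1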